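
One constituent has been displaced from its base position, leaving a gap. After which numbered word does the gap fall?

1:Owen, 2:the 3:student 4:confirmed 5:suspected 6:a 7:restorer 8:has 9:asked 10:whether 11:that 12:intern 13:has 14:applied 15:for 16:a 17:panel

4

The displaced element is "Owen" (word 1).
It is linked across 1 clause boundary (Ø).
It functions as the subject of "suspected", so the gap sits immediately after word 4 ("confirmed").
Base order: The student confirmed that Owen suspected a restorer has asked whether that intern has applied for a panel.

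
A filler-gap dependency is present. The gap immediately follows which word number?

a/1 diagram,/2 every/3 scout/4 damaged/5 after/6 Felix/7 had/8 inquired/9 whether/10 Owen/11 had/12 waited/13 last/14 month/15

5

The displaced element is "a diagram" (word 2).
It functions as the direct object of "damaged", so the gap sits immediately after word 5 ("damaged").
Base order: Every scout damaged a diagram after Felix had inquired whether Owen had waited last month.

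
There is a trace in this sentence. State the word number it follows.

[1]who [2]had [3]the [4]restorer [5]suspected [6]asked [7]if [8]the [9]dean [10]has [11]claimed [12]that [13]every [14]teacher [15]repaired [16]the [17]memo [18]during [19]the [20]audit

The displaced element is "who" (word 1).
It is linked across 1 clause boundary (Ø).
It functions as the subject of "asked", so the gap sits immediately after word 5 ("suspected").
Base order: The restorer had suspected who asked if the dean has claimed that every teacher repaired the memo during the audit.

5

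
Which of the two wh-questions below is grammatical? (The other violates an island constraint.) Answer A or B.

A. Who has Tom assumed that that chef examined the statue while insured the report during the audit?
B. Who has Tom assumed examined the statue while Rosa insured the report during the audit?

B

In A, the wh-phrase is extracted from inside an adjunct island (introduced by "while"), which blocks movement.
In B, the extraction path crosses only that-complement boundaries, which are transparent.
So B is grammatical.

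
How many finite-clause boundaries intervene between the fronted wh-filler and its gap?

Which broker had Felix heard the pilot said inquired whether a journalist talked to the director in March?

2

"which broker" is extracted from the subject of "inquired".
Boundaries crossed, outermost first: [Ø], [Ø] — 2 in total.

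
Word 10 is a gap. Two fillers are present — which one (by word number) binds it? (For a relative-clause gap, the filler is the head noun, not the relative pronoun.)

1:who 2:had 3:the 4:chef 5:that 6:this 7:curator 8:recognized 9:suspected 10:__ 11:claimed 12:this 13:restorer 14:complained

1

The marked gap is the subject of "claimed".
Its filler is the fronted wh-phrase "who", at word 1.
(The other dependency links word 4 to a gap after word 8.)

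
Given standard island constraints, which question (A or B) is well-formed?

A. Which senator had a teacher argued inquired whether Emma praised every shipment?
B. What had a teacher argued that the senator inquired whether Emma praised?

A

In B, the wh-phrase is extracted from inside a wh-island (introduced by "whether"), which blocks movement.
In A, the extraction path crosses only that-complement boundaries, which are transparent.
So A is grammatical.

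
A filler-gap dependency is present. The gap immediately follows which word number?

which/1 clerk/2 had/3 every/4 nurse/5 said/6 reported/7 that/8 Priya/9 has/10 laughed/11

The displaced element is "which clerk" (word 2).
It is linked across 1 clause boundary (Ø).
It functions as the subject of "reported", so the gap sits immediately after word 6 ("said").
Base order: Every nurse had said that which clerk reported that Priya has laughed.

6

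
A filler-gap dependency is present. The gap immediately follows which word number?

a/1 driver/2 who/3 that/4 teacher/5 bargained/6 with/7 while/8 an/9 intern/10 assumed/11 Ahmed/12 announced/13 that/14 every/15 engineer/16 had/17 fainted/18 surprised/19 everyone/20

7

The displaced element is "a driver" (word 2).
It functions as the object of the preposition "with" of "bargained", so the gap sits immediately after word 7 ("with").
Base order: That teacher bargained with a driver while an intern assumed Ahmed announced that every engineer had fainted.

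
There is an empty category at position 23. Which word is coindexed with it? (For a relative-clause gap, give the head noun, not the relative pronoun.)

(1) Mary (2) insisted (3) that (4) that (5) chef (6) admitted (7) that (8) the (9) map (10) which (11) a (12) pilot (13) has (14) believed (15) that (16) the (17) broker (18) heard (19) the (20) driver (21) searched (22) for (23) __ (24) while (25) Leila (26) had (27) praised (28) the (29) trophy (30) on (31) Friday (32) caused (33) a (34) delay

The gap at 23 is the prepositional object of "searched", inside a relative clause.
The relative pronoun is "which" (word 10); it is bound by the head noun immediately before it.
Its filler is the head noun "map", at word 9.

9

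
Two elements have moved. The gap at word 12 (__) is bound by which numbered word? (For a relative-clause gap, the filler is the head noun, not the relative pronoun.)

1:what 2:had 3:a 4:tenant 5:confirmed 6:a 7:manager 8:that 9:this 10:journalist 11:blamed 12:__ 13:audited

7

The marked gap is inside the relative clause, the direct object of "blamed".
Its filler is the head noun "manager" (via "that"), at word 7.
(The other dependency links word 1 to a gap after word 13.)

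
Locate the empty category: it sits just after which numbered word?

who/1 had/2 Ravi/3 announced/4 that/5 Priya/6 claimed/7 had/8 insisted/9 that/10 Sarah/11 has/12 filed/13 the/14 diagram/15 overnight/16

The displaced element is "who" (word 1).
It is linked across 2 clause boundaries (that → Ø).
It functions as the subject of "insisted", so the gap sits immediately after word 7 ("claimed").
Base order: Ravi had announced that Priya claimed who had insisted that Sarah has filed the diagram overnight.

7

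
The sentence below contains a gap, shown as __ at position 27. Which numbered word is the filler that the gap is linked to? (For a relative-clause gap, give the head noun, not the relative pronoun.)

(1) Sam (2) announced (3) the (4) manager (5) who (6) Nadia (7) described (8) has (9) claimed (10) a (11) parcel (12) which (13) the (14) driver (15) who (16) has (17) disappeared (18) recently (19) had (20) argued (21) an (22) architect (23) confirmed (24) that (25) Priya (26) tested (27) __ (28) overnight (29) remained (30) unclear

The gap at 27 is the object of "tested", inside a relative clause.
The relative pronoun is "which" (word 12); it is bound by the head noun immediately before it.
Its filler is the head noun "parcel", at word 11.

11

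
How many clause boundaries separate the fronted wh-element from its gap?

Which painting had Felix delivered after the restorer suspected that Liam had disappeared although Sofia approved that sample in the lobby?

"which painting" originates inside the matrix clause — no clause boundary is crossed.

0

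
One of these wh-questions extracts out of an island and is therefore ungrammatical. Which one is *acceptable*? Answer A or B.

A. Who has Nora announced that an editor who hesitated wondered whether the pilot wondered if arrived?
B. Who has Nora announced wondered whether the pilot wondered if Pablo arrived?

B

In A, the wh-phrase is extracted from inside a wh-island (introduced by "whether"), which blocks movement.
In B, the extraction path crosses only that-complement boundaries, which are transparent.
So B is grammatical.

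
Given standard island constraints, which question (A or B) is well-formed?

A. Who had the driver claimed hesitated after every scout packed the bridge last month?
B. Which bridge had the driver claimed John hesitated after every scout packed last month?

A

In B, the wh-phrase is extracted from inside an adjunct island (introduced by "after"), which blocks movement.
In A, the extraction path crosses only that-complement boundaries, which are transparent.
So A is grammatical.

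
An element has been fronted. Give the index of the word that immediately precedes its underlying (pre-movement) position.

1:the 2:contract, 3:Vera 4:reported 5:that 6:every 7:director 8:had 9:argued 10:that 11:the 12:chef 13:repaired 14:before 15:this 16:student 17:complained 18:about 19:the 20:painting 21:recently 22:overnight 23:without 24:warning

13

The displaced element is "the contract" (word 2).
It is linked across 2 clause boundaries (that → that).
It functions as the direct object of "repaired", so the gap sits immediately after word 13 ("repaired").
Base order: Vera reported that every director had argued that the chef repaired the contract before this student complained about the painting recently overnight without warning.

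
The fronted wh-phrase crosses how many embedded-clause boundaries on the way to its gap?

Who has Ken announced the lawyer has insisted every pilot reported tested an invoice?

3

"who" is extracted from the subject of "tested".
Boundaries crossed, outermost first: [Ø], [Ø], [Ø] — 3 in total.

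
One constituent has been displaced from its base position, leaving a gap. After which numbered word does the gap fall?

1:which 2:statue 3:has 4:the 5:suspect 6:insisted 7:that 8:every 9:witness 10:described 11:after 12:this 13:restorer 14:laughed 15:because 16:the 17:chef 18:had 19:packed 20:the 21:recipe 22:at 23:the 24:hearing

10

The displaced element is "which statue" (word 2).
It is linked across 1 clause boundary (that).
It functions as the direct object of "described", so the gap sits immediately after word 10 ("described").
Base order: The suspect has insisted that every witness described which statue after this restorer laughed because the chef had packed the recipe at the hearing.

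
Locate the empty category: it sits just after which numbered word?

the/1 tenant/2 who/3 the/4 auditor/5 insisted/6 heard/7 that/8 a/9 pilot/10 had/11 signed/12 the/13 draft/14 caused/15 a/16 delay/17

6

The displaced element is "the tenant" (word 2).
It is linked across 1 clause boundary (Ø).
It functions as the subject of "heard", so the gap sits immediately after word 6 ("insisted").
Base order: The auditor insisted that the tenant heard that a pilot had signed the draft.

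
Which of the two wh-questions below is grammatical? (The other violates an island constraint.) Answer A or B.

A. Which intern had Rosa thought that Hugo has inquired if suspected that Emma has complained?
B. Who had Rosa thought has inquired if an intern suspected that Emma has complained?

In A, the wh-phrase is extracted from inside a wh-island (introduced by "if"), which blocks movement.
In B, the extraction path crosses only that-complement boundaries, which are transparent.
So B is grammatical.

B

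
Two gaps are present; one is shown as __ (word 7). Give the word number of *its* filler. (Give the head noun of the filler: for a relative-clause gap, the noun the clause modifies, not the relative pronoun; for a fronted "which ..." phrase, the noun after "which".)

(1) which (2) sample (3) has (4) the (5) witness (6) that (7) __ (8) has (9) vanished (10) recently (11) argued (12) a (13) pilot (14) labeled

5

The marked gap is inside the relative clause, the subject of "vanished".
Its filler is the head noun "witness" (via "that"), at word 5.
(The other dependency links word 2 to a gap after word 14.)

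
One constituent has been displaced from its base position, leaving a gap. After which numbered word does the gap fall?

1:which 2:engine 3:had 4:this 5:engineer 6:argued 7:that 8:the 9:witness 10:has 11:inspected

The displaced element is "which engine" (word 2).
It is linked across 1 clause boundary (that).
It functions as the direct object of "inspected", so the gap sits immediately after word 11 ("inspected").
Base order: This engineer had argued that the witness has inspected which engine.

11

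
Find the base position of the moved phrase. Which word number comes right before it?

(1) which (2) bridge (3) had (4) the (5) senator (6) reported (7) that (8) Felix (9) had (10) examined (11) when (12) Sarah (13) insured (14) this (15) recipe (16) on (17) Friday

10

The displaced element is "which bridge" (word 2).
It is linked across 1 clause boundary (that).
It functions as the direct object of "examined", so the gap sits immediately after word 10 ("examined").
Base order: The senator had reported that Felix had examined which bridge when Sarah insured this recipe on Friday.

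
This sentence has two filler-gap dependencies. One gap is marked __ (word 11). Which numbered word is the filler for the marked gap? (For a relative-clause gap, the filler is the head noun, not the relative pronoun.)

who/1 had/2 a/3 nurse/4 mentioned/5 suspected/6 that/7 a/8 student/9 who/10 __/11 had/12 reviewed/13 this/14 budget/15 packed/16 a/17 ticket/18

9

The marked gap is inside the relative clause, the subject of "reviewed".
Its filler is the head noun "student" (via "who"), at word 9.
(The other dependency links word 1 to a gap after word 5.)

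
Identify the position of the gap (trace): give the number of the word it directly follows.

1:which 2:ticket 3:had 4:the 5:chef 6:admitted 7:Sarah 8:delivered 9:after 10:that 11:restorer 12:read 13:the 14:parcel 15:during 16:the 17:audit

The displaced element is "which ticket" (word 2).
It is linked across 1 clause boundary (Ø).
It functions as the direct object of "delivered", so the gap sits immediately after word 8 ("delivered").
Base order: The chef had admitted Sarah delivered which ticket after that restorer read the parcel during the audit.

8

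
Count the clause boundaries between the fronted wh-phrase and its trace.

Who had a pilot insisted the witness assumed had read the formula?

2

"who" is extracted from the subject of "read".
Boundaries crossed, outermost first: [Ø], [Ø] — 2 in total.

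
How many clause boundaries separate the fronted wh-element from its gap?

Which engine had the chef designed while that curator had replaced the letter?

"which engine" originates inside the matrix clause — no clause boundary is crossed.

0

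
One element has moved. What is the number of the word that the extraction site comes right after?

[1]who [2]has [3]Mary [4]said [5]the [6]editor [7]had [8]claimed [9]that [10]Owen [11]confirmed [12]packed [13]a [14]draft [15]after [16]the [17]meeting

The displaced element is "who" (word 1).
It is linked across 3 clause boundaries (Ø → that → Ø).
It functions as the subject of "packed", so the gap sits immediately after word 11 ("confirmed").
Base order: Mary has said the editor had claimed that Owen confirmed that who packed a draft after the meeting.

11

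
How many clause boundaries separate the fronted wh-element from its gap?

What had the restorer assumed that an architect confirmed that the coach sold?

"what" is extracted from the object of "sold".
Boundaries crossed, outermost first: [that], [that] — 2 in total.

2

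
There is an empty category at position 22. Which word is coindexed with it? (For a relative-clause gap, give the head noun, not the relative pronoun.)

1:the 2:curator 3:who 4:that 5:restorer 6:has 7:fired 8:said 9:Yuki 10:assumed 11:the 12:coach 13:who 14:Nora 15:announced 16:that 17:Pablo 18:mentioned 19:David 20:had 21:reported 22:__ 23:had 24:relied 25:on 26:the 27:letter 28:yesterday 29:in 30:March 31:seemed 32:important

12

The gap at 22 is the subject of "relied", inside a relative clause.
The relative pronoun is "who" (word 13); it is bound by the head noun immediately before it.
Its filler is the head noun "coach", at word 12.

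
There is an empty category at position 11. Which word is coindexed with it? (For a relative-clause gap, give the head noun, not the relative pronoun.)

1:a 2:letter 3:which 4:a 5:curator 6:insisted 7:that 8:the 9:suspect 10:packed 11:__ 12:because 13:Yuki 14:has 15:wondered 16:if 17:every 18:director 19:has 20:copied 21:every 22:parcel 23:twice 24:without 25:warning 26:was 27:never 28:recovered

2

The gap at 11 is the object of "packed", inside a relative clause.
The relative pronoun is "which" (word 3); it is bound by the head noun immediately before it.
Its filler is the head noun "letter", at word 2.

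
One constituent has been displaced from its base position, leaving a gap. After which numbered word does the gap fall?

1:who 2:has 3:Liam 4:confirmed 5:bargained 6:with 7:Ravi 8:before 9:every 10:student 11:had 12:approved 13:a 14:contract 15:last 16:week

The displaced element is "who" (word 1).
It is linked across 1 clause boundary (Ø).
It functions as the subject of "bargained", so the gap sits immediately after word 4 ("confirmed").
Base order: Liam has confirmed that who bargained with Ravi before every student had approved a contract last week.

4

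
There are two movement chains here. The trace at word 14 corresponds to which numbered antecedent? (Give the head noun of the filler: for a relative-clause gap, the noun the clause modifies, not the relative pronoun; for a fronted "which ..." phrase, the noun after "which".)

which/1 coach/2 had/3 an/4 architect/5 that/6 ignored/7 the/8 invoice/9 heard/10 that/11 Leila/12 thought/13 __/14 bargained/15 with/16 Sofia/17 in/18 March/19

2

The marked gap is the subject of "bargained".
Its filler is the fronted wh-phrase "which coach", at word 2.
(The other dependency links word 5 to a gap after word 6.)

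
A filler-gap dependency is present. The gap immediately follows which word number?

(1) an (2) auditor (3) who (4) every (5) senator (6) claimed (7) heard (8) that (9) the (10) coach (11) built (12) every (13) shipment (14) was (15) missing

The displaced element is "an auditor" (word 2).
It is linked across 1 clause boundary (Ø).
It functions as the subject of "heard", so the gap sits immediately after word 6 ("claimed").
Base order: Every senator claimed that an auditor heard that the coach built every shipment.

6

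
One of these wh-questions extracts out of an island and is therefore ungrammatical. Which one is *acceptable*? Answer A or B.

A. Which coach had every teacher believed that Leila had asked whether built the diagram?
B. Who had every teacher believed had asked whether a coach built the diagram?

B

In A, the wh-phrase is extracted from inside a wh-island (introduced by "whether"), which blocks movement.
In B, the extraction path crosses only that-complement boundaries, which are transparent.
So B is grammatical.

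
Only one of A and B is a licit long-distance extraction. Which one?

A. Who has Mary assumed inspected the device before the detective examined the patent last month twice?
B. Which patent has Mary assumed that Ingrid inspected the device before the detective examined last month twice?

A

In B, the wh-phrase is extracted from inside an adjunct island (introduced by "before"), which blocks movement.
In A, the extraction path crosses only that-complement boundaries, which are transparent.
So A is grammatical.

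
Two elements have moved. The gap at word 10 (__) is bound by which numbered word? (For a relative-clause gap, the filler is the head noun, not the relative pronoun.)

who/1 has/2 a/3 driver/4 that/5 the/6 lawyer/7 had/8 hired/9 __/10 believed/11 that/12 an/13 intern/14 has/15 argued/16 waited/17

4

The marked gap is inside the relative clause, the direct object of "hired".
Its filler is the head noun "driver" (via "that"), at word 4.
(The other dependency links word 1 to a gap after word 16.)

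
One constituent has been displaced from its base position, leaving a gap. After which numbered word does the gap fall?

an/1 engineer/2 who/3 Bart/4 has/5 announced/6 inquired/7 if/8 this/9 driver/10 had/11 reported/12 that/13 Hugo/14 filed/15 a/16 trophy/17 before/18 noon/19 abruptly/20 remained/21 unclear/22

6

The displaced element is "an engineer" (word 2).
It is linked across 1 clause boundary (Ø).
It functions as the subject of "inquired", so the gap sits immediately after word 6 ("announced").
Base order: Bart has announced that an engineer inquired if this driver had reported that Hugo filed a trophy before noon abruptly.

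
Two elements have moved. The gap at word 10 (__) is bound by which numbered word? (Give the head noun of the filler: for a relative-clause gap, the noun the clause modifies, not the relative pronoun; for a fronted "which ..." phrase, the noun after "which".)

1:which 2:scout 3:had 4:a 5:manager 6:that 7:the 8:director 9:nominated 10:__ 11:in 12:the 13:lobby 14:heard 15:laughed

The marked gap is inside the relative clause, the direct object of "nominated".
Its filler is the head noun "manager" (via "that"), at word 5.
(The other dependency links word 2 to a gap after word 14.)

5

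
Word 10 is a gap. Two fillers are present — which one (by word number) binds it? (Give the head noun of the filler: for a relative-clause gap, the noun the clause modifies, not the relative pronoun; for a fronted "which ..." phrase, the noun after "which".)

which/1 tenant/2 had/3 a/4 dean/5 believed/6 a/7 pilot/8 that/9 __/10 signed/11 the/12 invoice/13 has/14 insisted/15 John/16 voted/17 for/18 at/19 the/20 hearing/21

8

The marked gap is inside the relative clause, the subject of "signed".
Its filler is the head noun "pilot" (via "that"), at word 8.
(The other dependency links word 2 to a gap after word 18.)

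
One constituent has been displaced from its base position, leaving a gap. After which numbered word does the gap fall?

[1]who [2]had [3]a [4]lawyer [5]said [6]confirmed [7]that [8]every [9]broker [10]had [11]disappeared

The displaced element is "who" (word 1).
It is linked across 1 clause boundary (Ø).
It functions as the subject of "confirmed", so the gap sits immediately after word 5 ("said").
Base order: A lawyer had said who confirmed that every broker had disappeared.

5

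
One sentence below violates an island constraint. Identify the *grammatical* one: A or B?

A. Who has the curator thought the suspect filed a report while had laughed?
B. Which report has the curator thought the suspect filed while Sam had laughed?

B

In A, the wh-phrase is extracted from inside an adjunct island (introduced by "while"), which blocks movement.
In B, the extraction path crosses only that-complement boundaries, which are transparent.
So B is grammatical.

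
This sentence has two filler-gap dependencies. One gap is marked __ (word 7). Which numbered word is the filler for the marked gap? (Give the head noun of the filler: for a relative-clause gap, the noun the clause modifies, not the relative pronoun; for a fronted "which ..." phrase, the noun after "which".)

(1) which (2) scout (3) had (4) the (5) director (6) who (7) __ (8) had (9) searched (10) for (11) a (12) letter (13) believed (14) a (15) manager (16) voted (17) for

The marked gap is inside the relative clause, the subject of "searched".
Its filler is the head noun "director" (via "who"), at word 5.
(The other dependency links word 2 to a gap after word 17.)

5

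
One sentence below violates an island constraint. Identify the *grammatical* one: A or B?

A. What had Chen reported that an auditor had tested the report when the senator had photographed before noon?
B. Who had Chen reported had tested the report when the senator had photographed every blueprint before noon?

In A, the wh-phrase is extracted from inside an adjunct island (introduced by "when"), which blocks movement.
In B, the extraction path crosses only that-complement boundaries, which are transparent.
So B is grammatical.

B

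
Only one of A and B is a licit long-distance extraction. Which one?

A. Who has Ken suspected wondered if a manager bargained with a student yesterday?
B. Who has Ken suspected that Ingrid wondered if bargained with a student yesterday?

A

In B, the wh-phrase is extracted from inside a wh-island (introduced by "if"), which blocks movement.
In A, the extraction path crosses only that-complement boundaries, which are transparent.
So A is grammatical.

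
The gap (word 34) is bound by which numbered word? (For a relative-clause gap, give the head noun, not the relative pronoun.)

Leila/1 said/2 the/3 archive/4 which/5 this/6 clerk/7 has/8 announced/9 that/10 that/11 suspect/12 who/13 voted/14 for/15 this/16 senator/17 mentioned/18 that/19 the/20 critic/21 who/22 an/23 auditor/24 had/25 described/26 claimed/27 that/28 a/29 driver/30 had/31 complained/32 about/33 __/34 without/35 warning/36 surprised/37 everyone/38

The gap at 34 is the prepositional object of "complained", inside a relative clause.
The relative pronoun is "which" (word 5); it is bound by the head noun immediately before it.
Its filler is the head noun "archive", at word 4.

4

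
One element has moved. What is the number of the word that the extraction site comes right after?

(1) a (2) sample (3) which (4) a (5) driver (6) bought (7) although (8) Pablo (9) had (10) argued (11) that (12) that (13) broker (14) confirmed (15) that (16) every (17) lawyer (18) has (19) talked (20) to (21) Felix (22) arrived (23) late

6

The displaced element is "a sample" (word 2).
It functions as the direct object of "bought", so the gap sits immediately after word 6 ("bought").
Base order: A driver bought a sample although Pablo had argued that that broker confirmed that every lawyer has talked to Felix.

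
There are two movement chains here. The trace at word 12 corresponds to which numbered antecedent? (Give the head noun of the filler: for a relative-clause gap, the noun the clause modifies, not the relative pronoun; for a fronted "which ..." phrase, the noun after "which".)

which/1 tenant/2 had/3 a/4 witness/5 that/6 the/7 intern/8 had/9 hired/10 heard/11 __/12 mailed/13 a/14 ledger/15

The marked gap is the subject of "mailed".
Its filler is the fronted wh-phrase "which tenant", at word 2.
(The other dependency links word 5 to a gap after word 10.)

2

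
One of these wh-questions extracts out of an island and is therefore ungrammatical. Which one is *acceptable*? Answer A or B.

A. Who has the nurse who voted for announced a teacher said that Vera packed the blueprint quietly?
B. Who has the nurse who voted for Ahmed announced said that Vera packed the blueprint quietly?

In A, the wh-phrase is extracted from inside a complex-NP island (relative clause) (introduced by "who"), which blocks movement.
In B, the extraction path crosses only that-complement boundaries, which are transparent.
So B is grammatical.

B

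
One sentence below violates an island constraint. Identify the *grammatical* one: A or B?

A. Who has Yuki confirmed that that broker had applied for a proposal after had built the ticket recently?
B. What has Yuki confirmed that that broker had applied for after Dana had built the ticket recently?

In A, the wh-phrase is extracted from inside an adjunct island (introduced by "after"), which blocks movement.
In B, the extraction path crosses only that-complement boundaries, which are transparent.
So B is grammatical.

B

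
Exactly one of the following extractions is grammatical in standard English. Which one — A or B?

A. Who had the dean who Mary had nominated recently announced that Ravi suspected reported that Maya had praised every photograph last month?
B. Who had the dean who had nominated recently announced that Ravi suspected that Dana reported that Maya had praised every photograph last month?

In B, the wh-phrase is extracted from inside a complex-NP island (relative clause) (introduced by "who"), which blocks movement.
In A, the extraction path crosses only that-complement boundaries, which are transparent.
So A is grammatical.

A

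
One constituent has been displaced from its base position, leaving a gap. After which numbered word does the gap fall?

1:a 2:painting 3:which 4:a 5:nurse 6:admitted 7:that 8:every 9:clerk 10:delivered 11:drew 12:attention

The displaced element is "a painting" (word 2).
It is linked across 1 clause boundary (that).
It functions as the direct object of "delivered", so the gap sits immediately after word 10 ("delivered").
Base order: A nurse admitted that every clerk delivered a painting.

10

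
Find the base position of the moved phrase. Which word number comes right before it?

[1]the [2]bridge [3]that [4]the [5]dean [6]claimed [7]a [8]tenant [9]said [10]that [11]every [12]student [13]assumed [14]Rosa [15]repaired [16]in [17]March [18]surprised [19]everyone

15

The displaced element is "the bridge" (word 2).
It is linked across 3 clause boundaries (Ø → that → Ø).
It functions as the direct object of "repaired", so the gap sits immediately after word 15 ("repaired").
Base order: The dean claimed a tenant said that every student assumed Rosa repaired the bridge in March.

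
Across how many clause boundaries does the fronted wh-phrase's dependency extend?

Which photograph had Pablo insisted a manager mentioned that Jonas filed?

"which photograph" is extracted from the object of "filed".
Boundaries crossed, outermost first: [Ø], [that] — 2 in total.

2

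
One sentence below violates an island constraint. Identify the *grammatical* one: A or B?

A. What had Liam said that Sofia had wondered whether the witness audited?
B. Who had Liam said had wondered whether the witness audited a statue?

B

In A, the wh-phrase is extracted from inside a wh-island (introduced by "whether"), which blocks movement.
In B, the extraction path crosses only that-complement boundaries, which are transparent.
So B is grammatical.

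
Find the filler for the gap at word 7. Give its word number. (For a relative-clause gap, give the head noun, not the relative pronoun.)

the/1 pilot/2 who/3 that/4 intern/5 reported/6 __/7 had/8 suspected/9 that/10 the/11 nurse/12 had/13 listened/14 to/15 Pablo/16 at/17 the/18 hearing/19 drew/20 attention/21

The gap at 7 is the subject of "suspected", inside a relative clause.
The relative pronoun is "who" (word 3); it is bound by the head noun immediately before it.
Its filler is the head noun "pilot", at word 2.

2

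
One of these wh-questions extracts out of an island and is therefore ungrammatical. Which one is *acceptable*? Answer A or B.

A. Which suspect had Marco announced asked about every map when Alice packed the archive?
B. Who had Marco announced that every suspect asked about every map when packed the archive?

In B, the wh-phrase is extracted from inside an adjunct island (introduced by "when"), which blocks movement.
In A, the extraction path crosses only that-complement boundaries, which are transparent.
So A is grammatical.

A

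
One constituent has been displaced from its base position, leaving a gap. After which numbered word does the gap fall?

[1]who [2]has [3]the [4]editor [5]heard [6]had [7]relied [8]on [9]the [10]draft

5

The displaced element is "who" (word 1).
It is linked across 1 clause boundary (Ø).
It functions as the subject of "relied", so the gap sits immediately after word 5 ("heard").
Base order: The editor has heard that who had relied on the draft.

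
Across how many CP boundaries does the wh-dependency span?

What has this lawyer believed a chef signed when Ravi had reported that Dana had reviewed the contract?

"what" is extracted from the object of "signed".
Boundaries crossed, outermost first: [Ø] — 1 in total.

1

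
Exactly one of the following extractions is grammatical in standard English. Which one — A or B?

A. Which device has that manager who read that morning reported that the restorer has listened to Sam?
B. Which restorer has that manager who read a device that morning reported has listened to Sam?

In A, the wh-phrase is extracted from inside a complex-NP island (relative clause) (introduced by "who"), which blocks movement.
In B, the extraction path crosses only that-complement boundaries, which are transparent.
So B is grammatical.

B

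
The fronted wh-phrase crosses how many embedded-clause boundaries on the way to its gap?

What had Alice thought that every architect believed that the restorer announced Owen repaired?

"what" is extracted from the object of "repaired".
Boundaries crossed, outermost first: [that], [that], [Ø] — 3 in total.

3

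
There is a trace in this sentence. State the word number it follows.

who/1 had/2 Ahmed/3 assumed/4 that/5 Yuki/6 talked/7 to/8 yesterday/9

8

The displaced element is "who" (word 1).
It is linked across 1 clause boundary (that).
It functions as the object of the preposition "to" of "talked", so the gap sits immediately after word 8 ("to").
Base order: Ahmed had assumed that Yuki talked to who yesterday.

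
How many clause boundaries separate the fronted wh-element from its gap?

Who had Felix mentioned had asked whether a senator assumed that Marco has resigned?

"who" is extracted from the subject of "asked".
Boundaries crossed, outermost first: [Ø] — 1 in total.

1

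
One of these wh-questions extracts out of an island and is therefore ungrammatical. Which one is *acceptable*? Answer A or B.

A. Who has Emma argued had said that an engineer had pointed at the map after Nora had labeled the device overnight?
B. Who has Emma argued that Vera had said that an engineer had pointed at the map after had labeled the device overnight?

A

In B, the wh-phrase is extracted from inside an adjunct island (introduced by "after"), which blocks movement.
In A, the extraction path crosses only that-complement boundaries, which are transparent.
So A is grammatical.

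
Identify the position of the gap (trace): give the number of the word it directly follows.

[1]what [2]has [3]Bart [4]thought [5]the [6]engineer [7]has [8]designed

The displaced element is "what" (word 1).
It is linked across 1 clause boundary (Ø).
It functions as the direct object of "designed", so the gap sits immediately after word 8 ("designed").
Base order: Bart has thought the engineer has designed what.

8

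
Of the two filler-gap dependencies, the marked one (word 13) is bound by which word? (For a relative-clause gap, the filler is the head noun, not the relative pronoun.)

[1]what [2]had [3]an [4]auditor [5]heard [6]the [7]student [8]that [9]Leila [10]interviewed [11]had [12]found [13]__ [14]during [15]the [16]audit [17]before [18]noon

1

The marked gap is the direct object of "found".
Its filler is the fronted wh-phrase "what", at word 1.
(The other dependency links word 7 to a gap after word 10.)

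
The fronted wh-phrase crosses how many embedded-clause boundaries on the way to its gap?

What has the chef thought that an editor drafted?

1

"what" is extracted from the object of "drafted".
Boundaries crossed, outermost first: [that] — 1 in total.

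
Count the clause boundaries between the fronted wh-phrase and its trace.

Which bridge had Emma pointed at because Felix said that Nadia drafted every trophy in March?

0

"which bridge" originates inside the matrix clause — no clause boundary is crossed.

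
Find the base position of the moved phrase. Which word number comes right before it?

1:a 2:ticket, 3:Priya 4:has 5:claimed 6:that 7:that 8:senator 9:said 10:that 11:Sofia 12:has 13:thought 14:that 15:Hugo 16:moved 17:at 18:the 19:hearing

16

The displaced element is "a ticket" (word 2).
It is linked across 3 clause boundaries (that → that → that).
It functions as the direct object of "moved", so the gap sits immediately after word 16 ("moved").
Base order: Priya has claimed that that senator said that Sofia has thought that Hugo moved a ticket at the hearing.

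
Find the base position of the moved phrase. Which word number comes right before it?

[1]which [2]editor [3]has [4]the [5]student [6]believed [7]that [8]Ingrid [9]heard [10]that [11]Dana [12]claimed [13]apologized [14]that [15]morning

The displaced element is "which editor" (word 2).
It is linked across 3 clause boundaries (that → that → Ø).
It functions as the subject of "apologized", so the gap sits immediately after word 12 ("claimed").
Base order: The student has believed that Ingrid heard that Dana claimed that which editor apologized that morning.

12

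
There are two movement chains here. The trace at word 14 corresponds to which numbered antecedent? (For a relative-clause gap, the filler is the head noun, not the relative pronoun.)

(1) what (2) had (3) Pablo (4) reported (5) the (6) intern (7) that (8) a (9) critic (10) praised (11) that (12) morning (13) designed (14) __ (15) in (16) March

The marked gap is the direct object of "designed".
Its filler is the fronted wh-phrase "what", at word 1.
(The other dependency links word 6 to a gap after word 10.)

1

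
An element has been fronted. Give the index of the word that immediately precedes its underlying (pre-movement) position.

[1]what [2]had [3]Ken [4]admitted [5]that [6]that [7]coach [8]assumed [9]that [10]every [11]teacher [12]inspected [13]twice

The displaced element is "what" (word 1).
It is linked across 2 clause boundaries (that → that).
It functions as the direct object of "inspected", so the gap sits immediately after word 12 ("inspected").
Base order: Ken had admitted that that coach assumed that every teacher inspected what twice.

12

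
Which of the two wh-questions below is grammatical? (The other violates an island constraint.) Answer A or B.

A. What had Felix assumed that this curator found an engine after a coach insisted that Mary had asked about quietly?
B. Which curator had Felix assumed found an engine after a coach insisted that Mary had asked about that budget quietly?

In A, the wh-phrase is extracted from inside an adjunct island (introduced by "after"), which blocks movement.
In B, the extraction path crosses only that-complement boundaries, which are transparent.
So B is grammatical.

B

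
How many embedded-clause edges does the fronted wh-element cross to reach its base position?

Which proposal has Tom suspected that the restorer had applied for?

1

"which proposal" is extracted from the PP object of "applied".
Boundaries crossed, outermost first: [that] — 1 in total.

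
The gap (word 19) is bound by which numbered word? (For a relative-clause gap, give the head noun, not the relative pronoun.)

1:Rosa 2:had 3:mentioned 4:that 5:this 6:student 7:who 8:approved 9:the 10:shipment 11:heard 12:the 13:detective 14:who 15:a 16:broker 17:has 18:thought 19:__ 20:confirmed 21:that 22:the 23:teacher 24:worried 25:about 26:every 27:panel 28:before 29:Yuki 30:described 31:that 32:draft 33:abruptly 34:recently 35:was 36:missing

13

The gap at 19 is the subject of "confirmed", inside a relative clause.
The relative pronoun is "who" (word 14); it is bound by the head noun immediately before it.
Its filler is the head noun "detective", at word 13.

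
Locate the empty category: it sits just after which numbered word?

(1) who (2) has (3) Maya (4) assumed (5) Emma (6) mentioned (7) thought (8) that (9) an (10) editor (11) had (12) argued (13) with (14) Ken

The displaced element is "who" (word 1).
It is linked across 2 clause boundaries (Ø → Ø).
It functions as the subject of "thought", so the gap sits immediately after word 6 ("mentioned").
Base order: Maya has assumed Emma mentioned who thought that an editor had argued with Ken.

6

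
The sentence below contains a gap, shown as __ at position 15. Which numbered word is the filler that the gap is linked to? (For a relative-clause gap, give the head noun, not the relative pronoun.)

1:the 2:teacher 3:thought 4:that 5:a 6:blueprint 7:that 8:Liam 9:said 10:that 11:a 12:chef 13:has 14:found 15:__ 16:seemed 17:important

The gap at 15 is the object of "found", inside a relative clause.
The relative pronoun is "that" (word 7); it is bound by the head noun immediately before it.
Its filler is the head noun "blueprint", at word 6.

6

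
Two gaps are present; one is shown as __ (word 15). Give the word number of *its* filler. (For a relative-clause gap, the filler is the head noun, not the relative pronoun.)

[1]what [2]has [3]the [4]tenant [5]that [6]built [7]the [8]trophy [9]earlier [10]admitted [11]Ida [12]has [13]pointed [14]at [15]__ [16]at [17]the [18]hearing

The marked gap is the object of the preposition "at" of "pointed".
Its filler is the fronted wh-phrase "what", at word 1.
(The other dependency links word 4 to a gap after word 5.)

1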